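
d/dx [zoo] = 0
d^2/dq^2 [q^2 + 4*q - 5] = 2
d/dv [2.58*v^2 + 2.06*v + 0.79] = 5.16*v + 2.06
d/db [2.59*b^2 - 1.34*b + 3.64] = 5.18*b - 1.34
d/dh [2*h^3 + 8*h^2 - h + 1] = 6*h^2 + 16*h - 1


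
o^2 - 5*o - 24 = (o - 8)*(o + 3)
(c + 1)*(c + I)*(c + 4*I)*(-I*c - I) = -I*c^4 + 5*c^3 - 2*I*c^3 + 10*c^2 + 3*I*c^2 + 5*c + 8*I*c + 4*I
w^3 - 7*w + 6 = (w - 2)*(w - 1)*(w + 3)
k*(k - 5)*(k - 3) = k^3 - 8*k^2 + 15*k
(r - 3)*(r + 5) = r^2 + 2*r - 15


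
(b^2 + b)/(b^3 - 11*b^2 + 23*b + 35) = b/(b^2 - 12*b + 35)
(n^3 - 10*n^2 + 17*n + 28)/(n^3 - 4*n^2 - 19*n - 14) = (n - 4)/(n + 2)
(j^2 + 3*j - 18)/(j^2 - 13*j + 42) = (j^2 + 3*j - 18)/(j^2 - 13*j + 42)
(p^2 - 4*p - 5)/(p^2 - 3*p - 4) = (p - 5)/(p - 4)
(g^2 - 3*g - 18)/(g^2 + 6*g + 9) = (g - 6)/(g + 3)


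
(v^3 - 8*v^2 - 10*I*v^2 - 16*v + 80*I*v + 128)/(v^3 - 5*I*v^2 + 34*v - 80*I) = (v - 8)/(v + 5*I)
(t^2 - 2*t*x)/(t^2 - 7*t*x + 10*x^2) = t/(t - 5*x)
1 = 1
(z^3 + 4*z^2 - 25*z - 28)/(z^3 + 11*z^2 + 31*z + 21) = (z - 4)/(z + 3)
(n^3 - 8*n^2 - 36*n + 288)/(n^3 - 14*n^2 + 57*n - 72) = (n^2 - 36)/(n^2 - 6*n + 9)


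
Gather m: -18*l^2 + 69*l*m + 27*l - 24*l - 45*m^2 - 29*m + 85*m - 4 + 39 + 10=-18*l^2 + 3*l - 45*m^2 + m*(69*l + 56) + 45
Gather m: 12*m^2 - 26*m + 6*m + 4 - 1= 12*m^2 - 20*m + 3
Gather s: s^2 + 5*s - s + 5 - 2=s^2 + 4*s + 3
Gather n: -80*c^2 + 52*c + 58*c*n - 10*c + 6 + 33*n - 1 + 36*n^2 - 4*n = -80*c^2 + 42*c + 36*n^2 + n*(58*c + 29) + 5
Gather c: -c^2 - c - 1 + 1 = -c^2 - c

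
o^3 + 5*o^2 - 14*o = o*(o - 2)*(o + 7)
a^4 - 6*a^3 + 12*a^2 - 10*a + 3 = (a - 3)*(a - 1)^3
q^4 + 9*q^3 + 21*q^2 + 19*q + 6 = (q + 1)^3*(q + 6)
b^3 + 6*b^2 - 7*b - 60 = (b - 3)*(b + 4)*(b + 5)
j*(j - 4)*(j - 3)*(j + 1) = j^4 - 6*j^3 + 5*j^2 + 12*j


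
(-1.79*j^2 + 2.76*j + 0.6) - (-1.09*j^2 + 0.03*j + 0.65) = -0.7*j^2 + 2.73*j - 0.05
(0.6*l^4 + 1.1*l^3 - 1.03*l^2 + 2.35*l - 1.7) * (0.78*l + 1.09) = 0.468*l^5 + 1.512*l^4 + 0.3956*l^3 + 0.7103*l^2 + 1.2355*l - 1.853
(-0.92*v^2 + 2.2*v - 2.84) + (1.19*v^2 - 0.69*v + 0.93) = 0.27*v^2 + 1.51*v - 1.91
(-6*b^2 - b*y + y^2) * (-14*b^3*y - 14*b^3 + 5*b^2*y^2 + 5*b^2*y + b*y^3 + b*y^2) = 84*b^5*y + 84*b^5 - 16*b^4*y^2 - 16*b^4*y - 25*b^3*y^3 - 25*b^3*y^2 + 4*b^2*y^4 + 4*b^2*y^3 + b*y^5 + b*y^4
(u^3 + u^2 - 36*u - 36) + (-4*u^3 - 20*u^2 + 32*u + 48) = -3*u^3 - 19*u^2 - 4*u + 12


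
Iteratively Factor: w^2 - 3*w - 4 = (w - 4)*(w + 1)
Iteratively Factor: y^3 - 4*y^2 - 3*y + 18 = (y + 2)*(y^2 - 6*y + 9) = (y - 3)*(y + 2)*(y - 3)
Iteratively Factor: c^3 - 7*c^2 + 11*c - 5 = (c - 1)*(c^2 - 6*c + 5) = (c - 5)*(c - 1)*(c - 1)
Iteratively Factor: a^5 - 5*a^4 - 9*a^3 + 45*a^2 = (a - 5)*(a^4 - 9*a^2) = (a - 5)*(a - 3)*(a^3 + 3*a^2) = (a - 5)*(a - 3)*(a + 3)*(a^2) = a*(a - 5)*(a - 3)*(a + 3)*(a)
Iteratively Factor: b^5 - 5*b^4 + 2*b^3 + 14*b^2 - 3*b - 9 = (b - 1)*(b^4 - 4*b^3 - 2*b^2 + 12*b + 9) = (b - 1)*(b + 1)*(b^3 - 5*b^2 + 3*b + 9) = (b - 3)*(b - 1)*(b + 1)*(b^2 - 2*b - 3) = (b - 3)*(b - 1)*(b + 1)^2*(b - 3)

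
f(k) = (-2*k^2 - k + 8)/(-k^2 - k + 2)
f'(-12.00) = 0.00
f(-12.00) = 2.06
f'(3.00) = 0.39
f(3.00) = 1.30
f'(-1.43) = -1.77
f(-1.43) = 3.86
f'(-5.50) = -0.01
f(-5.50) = 2.07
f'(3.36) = 0.28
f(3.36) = 1.42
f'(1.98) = 1.69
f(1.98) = 0.47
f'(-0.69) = 0.20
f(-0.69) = 3.50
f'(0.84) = 65.02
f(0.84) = 12.65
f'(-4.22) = -0.07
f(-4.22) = 2.02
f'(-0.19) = 0.97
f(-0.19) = 3.77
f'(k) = (-4*k - 1)/(-k^2 - k + 2) + (2*k + 1)*(-2*k^2 - k + 8)/(-k^2 - k + 2)^2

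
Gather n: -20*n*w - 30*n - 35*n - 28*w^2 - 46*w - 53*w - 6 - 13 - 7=n*(-20*w - 65) - 28*w^2 - 99*w - 26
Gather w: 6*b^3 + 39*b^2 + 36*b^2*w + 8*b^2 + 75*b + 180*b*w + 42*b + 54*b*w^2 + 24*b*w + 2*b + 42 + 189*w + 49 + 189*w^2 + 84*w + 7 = 6*b^3 + 47*b^2 + 119*b + w^2*(54*b + 189) + w*(36*b^2 + 204*b + 273) + 98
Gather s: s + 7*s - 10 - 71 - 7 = 8*s - 88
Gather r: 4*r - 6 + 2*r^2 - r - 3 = 2*r^2 + 3*r - 9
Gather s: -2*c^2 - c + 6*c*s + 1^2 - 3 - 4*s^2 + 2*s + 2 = -2*c^2 - c - 4*s^2 + s*(6*c + 2)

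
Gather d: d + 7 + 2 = d + 9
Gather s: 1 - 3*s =1 - 3*s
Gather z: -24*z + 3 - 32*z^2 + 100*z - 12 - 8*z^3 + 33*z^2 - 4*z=-8*z^3 + z^2 + 72*z - 9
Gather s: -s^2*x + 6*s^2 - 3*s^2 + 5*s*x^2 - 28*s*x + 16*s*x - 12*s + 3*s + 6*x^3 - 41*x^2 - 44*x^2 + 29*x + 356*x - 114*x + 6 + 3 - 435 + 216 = s^2*(3 - x) + s*(5*x^2 - 12*x - 9) + 6*x^3 - 85*x^2 + 271*x - 210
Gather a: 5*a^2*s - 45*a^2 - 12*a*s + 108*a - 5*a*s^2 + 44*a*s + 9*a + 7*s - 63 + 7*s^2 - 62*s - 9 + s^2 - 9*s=a^2*(5*s - 45) + a*(-5*s^2 + 32*s + 117) + 8*s^2 - 64*s - 72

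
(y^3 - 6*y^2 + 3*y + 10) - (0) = y^3 - 6*y^2 + 3*y + 10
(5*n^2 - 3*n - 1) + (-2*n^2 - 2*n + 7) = 3*n^2 - 5*n + 6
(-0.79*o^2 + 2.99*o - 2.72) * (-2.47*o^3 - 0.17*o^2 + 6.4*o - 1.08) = 1.9513*o^5 - 7.251*o^4 + 1.1541*o^3 + 20.4516*o^2 - 20.6372*o + 2.9376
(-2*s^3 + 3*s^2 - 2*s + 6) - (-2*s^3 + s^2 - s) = 2*s^2 - s + 6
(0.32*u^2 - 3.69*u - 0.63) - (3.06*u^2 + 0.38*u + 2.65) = -2.74*u^2 - 4.07*u - 3.28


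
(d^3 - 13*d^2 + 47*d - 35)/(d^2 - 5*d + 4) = (d^2 - 12*d + 35)/(d - 4)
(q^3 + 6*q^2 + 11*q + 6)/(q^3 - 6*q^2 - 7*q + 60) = (q^2 + 3*q + 2)/(q^2 - 9*q + 20)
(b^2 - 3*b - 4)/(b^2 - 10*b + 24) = (b + 1)/(b - 6)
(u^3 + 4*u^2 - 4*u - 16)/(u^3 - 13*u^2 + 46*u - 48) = (u^2 + 6*u + 8)/(u^2 - 11*u + 24)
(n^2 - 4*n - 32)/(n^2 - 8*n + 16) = (n^2 - 4*n - 32)/(n^2 - 8*n + 16)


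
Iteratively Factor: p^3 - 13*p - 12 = (p + 1)*(p^2 - p - 12) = (p + 1)*(p + 3)*(p - 4)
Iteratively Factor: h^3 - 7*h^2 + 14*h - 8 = (h - 4)*(h^2 - 3*h + 2) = (h - 4)*(h - 1)*(h - 2)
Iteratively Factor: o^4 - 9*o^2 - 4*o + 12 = (o + 2)*(o^3 - 2*o^2 - 5*o + 6) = (o - 3)*(o + 2)*(o^2 + o - 2) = (o - 3)*(o - 1)*(o + 2)*(o + 2)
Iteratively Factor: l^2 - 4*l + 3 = (l - 1)*(l - 3)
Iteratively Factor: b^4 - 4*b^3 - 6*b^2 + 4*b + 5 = (b - 5)*(b^3 + b^2 - b - 1) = (b - 5)*(b + 1)*(b^2 - 1) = (b - 5)*(b - 1)*(b + 1)*(b + 1)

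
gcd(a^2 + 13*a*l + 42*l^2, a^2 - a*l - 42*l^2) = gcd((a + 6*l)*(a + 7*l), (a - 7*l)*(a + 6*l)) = a + 6*l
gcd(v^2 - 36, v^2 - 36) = v^2 - 36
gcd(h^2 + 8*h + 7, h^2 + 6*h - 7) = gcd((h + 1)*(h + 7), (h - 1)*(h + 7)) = h + 7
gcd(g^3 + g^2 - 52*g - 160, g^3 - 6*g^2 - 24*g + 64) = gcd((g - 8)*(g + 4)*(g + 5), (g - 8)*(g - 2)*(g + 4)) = g^2 - 4*g - 32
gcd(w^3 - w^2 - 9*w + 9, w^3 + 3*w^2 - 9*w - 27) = w^2 - 9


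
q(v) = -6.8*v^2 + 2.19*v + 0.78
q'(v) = 2.19 - 13.6*v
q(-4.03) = -118.48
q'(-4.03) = 57.00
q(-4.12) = -123.67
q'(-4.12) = 58.22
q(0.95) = -3.28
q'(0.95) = -10.73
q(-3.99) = -116.21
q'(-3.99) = 56.45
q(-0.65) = -3.52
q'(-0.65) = 11.03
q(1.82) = -17.76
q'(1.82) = -22.56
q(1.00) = -3.83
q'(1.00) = -11.41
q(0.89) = -2.66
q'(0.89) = -9.91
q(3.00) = -53.85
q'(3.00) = -38.61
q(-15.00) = -1562.07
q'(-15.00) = 206.19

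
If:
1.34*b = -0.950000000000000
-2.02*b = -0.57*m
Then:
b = -0.71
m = -2.51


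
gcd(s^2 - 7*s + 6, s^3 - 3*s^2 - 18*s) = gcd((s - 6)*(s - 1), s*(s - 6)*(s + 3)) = s - 6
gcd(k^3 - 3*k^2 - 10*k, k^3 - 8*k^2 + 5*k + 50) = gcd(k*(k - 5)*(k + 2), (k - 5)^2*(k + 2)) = k^2 - 3*k - 10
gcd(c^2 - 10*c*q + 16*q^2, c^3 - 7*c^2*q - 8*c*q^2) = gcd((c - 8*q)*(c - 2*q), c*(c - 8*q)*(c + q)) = -c + 8*q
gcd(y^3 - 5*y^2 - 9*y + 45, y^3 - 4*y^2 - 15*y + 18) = y + 3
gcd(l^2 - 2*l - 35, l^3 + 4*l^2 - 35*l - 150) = l + 5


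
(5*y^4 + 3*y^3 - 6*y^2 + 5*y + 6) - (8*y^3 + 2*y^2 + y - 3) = 5*y^4 - 5*y^3 - 8*y^2 + 4*y + 9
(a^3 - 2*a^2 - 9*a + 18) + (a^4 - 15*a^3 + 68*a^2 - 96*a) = a^4 - 14*a^3 + 66*a^2 - 105*a + 18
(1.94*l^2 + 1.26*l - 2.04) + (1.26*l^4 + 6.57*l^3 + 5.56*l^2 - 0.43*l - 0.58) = 1.26*l^4 + 6.57*l^3 + 7.5*l^2 + 0.83*l - 2.62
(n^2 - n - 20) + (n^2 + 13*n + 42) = 2*n^2 + 12*n + 22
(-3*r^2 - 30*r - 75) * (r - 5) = -3*r^3 - 15*r^2 + 75*r + 375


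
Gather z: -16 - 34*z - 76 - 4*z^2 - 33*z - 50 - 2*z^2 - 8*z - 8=-6*z^2 - 75*z - 150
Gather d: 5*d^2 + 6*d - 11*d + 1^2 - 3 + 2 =5*d^2 - 5*d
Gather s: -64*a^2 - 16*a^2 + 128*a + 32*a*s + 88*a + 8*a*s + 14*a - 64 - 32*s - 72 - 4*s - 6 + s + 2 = -80*a^2 + 230*a + s*(40*a - 35) - 140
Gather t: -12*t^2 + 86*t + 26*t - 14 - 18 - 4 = -12*t^2 + 112*t - 36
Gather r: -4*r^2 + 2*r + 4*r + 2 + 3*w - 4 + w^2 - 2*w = -4*r^2 + 6*r + w^2 + w - 2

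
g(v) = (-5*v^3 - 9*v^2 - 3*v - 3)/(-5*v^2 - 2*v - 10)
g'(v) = (10*v + 2)*(-5*v^3 - 9*v^2 - 3*v - 3)/(-5*v^2 - 2*v - 10)^2 + (-15*v^2 - 18*v - 3)/(-5*v^2 - 2*v - 10)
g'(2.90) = 1.20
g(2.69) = 3.37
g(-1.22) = 0.24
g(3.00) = 3.74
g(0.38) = 0.50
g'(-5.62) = 1.03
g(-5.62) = -3.94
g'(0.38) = 0.79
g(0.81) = 0.94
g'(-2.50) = 0.97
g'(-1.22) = 0.39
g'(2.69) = 1.22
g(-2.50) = -0.73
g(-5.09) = -3.39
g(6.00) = 7.05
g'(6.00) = 1.06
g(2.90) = 3.62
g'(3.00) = 1.19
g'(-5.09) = 1.04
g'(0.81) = 1.20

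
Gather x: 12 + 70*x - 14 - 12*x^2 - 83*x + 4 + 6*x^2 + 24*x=-6*x^2 + 11*x + 2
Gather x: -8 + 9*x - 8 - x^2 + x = -x^2 + 10*x - 16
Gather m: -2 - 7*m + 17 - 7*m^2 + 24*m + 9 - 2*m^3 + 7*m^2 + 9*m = -2*m^3 + 26*m + 24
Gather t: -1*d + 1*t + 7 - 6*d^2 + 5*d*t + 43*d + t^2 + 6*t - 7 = -6*d^2 + 42*d + t^2 + t*(5*d + 7)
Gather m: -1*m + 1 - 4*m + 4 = 5 - 5*m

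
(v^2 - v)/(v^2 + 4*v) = (v - 1)/(v + 4)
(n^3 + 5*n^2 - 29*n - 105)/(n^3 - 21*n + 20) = (n^3 + 5*n^2 - 29*n - 105)/(n^3 - 21*n + 20)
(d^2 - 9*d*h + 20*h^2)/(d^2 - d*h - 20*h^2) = (d - 4*h)/(d + 4*h)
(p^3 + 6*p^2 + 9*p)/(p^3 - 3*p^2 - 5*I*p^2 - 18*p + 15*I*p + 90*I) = p*(p + 3)/(p^2 - p*(6 + 5*I) + 30*I)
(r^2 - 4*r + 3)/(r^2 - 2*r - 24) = (-r^2 + 4*r - 3)/(-r^2 + 2*r + 24)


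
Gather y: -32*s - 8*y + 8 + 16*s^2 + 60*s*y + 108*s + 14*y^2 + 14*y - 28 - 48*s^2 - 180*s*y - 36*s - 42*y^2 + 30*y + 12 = -32*s^2 + 40*s - 28*y^2 + y*(36 - 120*s) - 8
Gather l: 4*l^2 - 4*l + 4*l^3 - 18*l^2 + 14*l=4*l^3 - 14*l^2 + 10*l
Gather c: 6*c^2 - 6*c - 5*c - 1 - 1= 6*c^2 - 11*c - 2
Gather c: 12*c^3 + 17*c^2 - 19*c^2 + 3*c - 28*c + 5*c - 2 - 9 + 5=12*c^3 - 2*c^2 - 20*c - 6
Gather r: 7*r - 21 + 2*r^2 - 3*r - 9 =2*r^2 + 4*r - 30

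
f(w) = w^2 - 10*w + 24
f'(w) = 2*w - 10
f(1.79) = 9.30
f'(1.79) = -6.42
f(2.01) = 7.94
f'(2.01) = -5.98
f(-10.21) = 230.34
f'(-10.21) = -30.42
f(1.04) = 14.68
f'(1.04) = -7.92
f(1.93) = 8.42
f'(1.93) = -6.14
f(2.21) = 6.78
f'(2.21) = -5.58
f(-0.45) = 28.70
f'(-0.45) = -10.90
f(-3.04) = 63.64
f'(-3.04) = -16.08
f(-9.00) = 195.00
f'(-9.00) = -28.00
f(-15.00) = 399.00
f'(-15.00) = -40.00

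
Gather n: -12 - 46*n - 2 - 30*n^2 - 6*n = -30*n^2 - 52*n - 14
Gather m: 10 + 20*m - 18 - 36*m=-16*m - 8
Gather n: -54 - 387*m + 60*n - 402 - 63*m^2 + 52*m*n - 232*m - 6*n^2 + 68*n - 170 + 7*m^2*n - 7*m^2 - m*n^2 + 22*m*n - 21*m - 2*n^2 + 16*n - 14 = -70*m^2 - 640*m + n^2*(-m - 8) + n*(7*m^2 + 74*m + 144) - 640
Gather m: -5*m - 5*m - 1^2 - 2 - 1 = -10*m - 4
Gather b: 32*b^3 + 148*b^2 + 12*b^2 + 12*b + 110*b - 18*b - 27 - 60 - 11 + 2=32*b^3 + 160*b^2 + 104*b - 96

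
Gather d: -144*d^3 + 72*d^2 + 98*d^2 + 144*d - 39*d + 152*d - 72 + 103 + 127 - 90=-144*d^3 + 170*d^2 + 257*d + 68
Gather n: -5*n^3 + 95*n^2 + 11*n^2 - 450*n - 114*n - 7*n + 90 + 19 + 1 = -5*n^3 + 106*n^2 - 571*n + 110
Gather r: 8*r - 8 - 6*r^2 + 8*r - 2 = -6*r^2 + 16*r - 10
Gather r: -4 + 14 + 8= 18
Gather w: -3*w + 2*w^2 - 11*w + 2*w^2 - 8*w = 4*w^2 - 22*w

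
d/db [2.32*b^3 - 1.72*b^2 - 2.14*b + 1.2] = 6.96*b^2 - 3.44*b - 2.14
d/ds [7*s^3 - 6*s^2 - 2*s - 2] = 21*s^2 - 12*s - 2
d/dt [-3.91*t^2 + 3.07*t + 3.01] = 3.07 - 7.82*t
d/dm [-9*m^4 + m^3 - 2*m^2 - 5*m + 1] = -36*m^3 + 3*m^2 - 4*m - 5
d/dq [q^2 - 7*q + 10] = 2*q - 7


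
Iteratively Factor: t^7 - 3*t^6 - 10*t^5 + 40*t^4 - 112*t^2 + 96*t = (t + 2)*(t^6 - 5*t^5 + 40*t^3 - 80*t^2 + 48*t) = (t - 2)*(t + 2)*(t^5 - 3*t^4 - 6*t^3 + 28*t^2 - 24*t) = (t - 2)*(t + 2)*(t + 3)*(t^4 - 6*t^3 + 12*t^2 - 8*t) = (t - 2)^2*(t + 2)*(t + 3)*(t^3 - 4*t^2 + 4*t) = t*(t - 2)^2*(t + 2)*(t + 3)*(t^2 - 4*t + 4) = t*(t - 2)^3*(t + 2)*(t + 3)*(t - 2)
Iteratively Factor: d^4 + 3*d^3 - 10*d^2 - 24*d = (d)*(d^3 + 3*d^2 - 10*d - 24) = d*(d + 2)*(d^2 + d - 12) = d*(d - 3)*(d + 2)*(d + 4)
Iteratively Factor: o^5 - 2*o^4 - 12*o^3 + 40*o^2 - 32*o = (o + 4)*(o^4 - 6*o^3 + 12*o^2 - 8*o) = (o - 2)*(o + 4)*(o^3 - 4*o^2 + 4*o) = o*(o - 2)*(o + 4)*(o^2 - 4*o + 4) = o*(o - 2)^2*(o + 4)*(o - 2)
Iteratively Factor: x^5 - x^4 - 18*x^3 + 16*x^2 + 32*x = (x)*(x^4 - x^3 - 18*x^2 + 16*x + 32) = x*(x - 2)*(x^3 + x^2 - 16*x - 16) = x*(x - 2)*(x + 4)*(x^2 - 3*x - 4) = x*(x - 2)*(x + 1)*(x + 4)*(x - 4)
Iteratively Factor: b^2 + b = (b)*(b + 1)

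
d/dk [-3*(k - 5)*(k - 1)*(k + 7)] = -9*k^2 - 6*k + 111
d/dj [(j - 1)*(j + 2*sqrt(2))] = 2*j - 1 + 2*sqrt(2)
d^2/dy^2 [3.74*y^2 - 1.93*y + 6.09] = 7.48000000000000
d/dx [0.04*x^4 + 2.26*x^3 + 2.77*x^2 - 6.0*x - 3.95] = 0.16*x^3 + 6.78*x^2 + 5.54*x - 6.0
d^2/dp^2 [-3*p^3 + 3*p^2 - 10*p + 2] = 6 - 18*p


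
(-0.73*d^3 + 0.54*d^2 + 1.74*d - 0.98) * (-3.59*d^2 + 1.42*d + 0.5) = 2.6207*d^5 - 2.9752*d^4 - 5.8448*d^3 + 6.259*d^2 - 0.5216*d - 0.49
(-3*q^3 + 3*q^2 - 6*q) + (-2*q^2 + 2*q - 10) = -3*q^3 + q^2 - 4*q - 10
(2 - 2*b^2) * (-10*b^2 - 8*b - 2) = 20*b^4 + 16*b^3 - 16*b^2 - 16*b - 4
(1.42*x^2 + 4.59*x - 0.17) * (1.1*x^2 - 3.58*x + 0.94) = 1.562*x^4 - 0.0345999999999993*x^3 - 15.2844*x^2 + 4.9232*x - 0.1598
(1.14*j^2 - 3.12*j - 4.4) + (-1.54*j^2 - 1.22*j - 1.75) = -0.4*j^2 - 4.34*j - 6.15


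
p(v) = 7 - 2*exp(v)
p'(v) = -2*exp(v)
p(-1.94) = 6.71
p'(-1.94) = -0.29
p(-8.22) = 7.00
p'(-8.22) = -0.00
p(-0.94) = 6.22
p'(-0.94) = -0.78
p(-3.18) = 6.92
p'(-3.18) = -0.08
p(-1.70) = 6.63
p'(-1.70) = -0.37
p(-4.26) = 6.97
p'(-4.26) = -0.03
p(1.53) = -2.24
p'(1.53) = -9.24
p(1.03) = 1.40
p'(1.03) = -5.60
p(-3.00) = 6.90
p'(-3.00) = -0.10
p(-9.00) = 7.00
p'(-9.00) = 0.00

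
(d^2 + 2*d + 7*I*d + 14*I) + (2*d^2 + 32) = 3*d^2 + 2*d + 7*I*d + 32 + 14*I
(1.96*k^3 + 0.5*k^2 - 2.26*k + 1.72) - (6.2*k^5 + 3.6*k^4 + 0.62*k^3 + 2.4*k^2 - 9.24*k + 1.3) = -6.2*k^5 - 3.6*k^4 + 1.34*k^3 - 1.9*k^2 + 6.98*k + 0.42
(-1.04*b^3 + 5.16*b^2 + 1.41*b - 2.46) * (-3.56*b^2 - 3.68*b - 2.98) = 3.7024*b^5 - 14.5424*b^4 - 20.9092*b^3 - 11.808*b^2 + 4.851*b + 7.3308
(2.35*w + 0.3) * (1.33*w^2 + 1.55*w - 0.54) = 3.1255*w^3 + 4.0415*w^2 - 0.804*w - 0.162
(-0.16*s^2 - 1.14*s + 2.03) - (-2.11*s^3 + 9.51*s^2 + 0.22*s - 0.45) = 2.11*s^3 - 9.67*s^2 - 1.36*s + 2.48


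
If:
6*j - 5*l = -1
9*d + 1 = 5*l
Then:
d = 5*l/9 - 1/9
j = 5*l/6 - 1/6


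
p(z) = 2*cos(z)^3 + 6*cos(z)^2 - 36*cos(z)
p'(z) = -6*sin(z)*cos(z)^2 - 12*sin(z)*cos(z) + 36*sin(z)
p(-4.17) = 19.91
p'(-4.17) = 34.77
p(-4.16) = 20.25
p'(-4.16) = 34.60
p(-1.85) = 10.34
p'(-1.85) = -37.35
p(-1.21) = -11.87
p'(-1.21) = -29.02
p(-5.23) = -16.10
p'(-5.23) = 24.85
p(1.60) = 1.06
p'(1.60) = 36.33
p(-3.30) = 39.47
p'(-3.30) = 6.63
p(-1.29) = -9.47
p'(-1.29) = -30.95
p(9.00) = 36.27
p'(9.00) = 17.29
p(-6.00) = -27.26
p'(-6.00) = 5.29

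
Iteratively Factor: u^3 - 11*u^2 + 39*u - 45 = (u - 5)*(u^2 - 6*u + 9) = (u - 5)*(u - 3)*(u - 3)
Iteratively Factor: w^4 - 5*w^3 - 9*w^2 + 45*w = (w - 5)*(w^3 - 9*w) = (w - 5)*(w + 3)*(w^2 - 3*w) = (w - 5)*(w - 3)*(w + 3)*(w)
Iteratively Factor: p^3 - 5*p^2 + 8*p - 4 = (p - 2)*(p^2 - 3*p + 2) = (p - 2)^2*(p - 1)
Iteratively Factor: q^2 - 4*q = (q)*(q - 4)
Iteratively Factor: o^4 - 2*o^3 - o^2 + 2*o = (o - 2)*(o^3 - o) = (o - 2)*(o - 1)*(o^2 + o) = (o - 2)*(o - 1)*(o + 1)*(o)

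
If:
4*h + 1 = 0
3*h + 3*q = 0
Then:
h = -1/4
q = 1/4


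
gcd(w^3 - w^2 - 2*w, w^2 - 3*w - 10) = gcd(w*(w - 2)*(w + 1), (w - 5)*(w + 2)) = 1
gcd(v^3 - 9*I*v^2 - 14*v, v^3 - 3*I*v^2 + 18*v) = v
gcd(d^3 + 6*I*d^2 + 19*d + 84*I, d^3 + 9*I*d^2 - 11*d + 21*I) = d^2 + 10*I*d - 21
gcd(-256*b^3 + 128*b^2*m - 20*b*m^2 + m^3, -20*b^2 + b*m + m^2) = 4*b - m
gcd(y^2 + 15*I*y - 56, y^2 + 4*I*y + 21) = y + 7*I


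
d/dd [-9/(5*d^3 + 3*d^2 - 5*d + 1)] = 9*(15*d^2 + 6*d - 5)/(5*d^3 + 3*d^2 - 5*d + 1)^2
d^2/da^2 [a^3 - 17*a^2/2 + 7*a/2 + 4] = 6*a - 17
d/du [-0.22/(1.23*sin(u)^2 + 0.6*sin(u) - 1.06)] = (0.5412*sin(u) + 0.132)*cos(u)/(1.23*sin(u)^2 + 0.6*sin(u) - 1.06)^2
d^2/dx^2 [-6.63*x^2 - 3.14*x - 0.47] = -13.2600000000000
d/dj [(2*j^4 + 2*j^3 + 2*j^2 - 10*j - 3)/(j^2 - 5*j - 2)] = (4*j^5 - 28*j^4 - 36*j^3 - 12*j^2 - 2*j + 5)/(j^4 - 10*j^3 + 21*j^2 + 20*j + 4)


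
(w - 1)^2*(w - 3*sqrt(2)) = w^3 - 3*sqrt(2)*w^2 - 2*w^2 + w + 6*sqrt(2)*w - 3*sqrt(2)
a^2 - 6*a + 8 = (a - 4)*(a - 2)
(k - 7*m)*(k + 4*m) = k^2 - 3*k*m - 28*m^2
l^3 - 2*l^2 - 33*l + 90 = (l - 5)*(l - 3)*(l + 6)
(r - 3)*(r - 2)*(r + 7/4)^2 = r^4 - 3*r^3/2 - 135*r^2/16 + 91*r/16 + 147/8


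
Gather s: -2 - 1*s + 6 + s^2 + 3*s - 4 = s^2 + 2*s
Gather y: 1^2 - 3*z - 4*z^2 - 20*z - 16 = -4*z^2 - 23*z - 15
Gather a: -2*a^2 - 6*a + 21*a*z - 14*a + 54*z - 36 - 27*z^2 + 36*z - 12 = -2*a^2 + a*(21*z - 20) - 27*z^2 + 90*z - 48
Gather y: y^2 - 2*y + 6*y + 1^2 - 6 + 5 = y^2 + 4*y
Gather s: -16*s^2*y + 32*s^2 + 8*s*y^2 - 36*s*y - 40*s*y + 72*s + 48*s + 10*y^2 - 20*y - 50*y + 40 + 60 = s^2*(32 - 16*y) + s*(8*y^2 - 76*y + 120) + 10*y^2 - 70*y + 100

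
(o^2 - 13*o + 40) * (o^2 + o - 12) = o^4 - 12*o^3 + 15*o^2 + 196*o - 480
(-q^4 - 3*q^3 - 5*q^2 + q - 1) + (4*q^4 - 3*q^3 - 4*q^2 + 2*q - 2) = 3*q^4 - 6*q^3 - 9*q^2 + 3*q - 3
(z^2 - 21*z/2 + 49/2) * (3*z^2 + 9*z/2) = 3*z^4 - 27*z^3 + 105*z^2/4 + 441*z/4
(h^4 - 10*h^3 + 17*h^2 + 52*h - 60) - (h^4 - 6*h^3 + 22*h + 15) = -4*h^3 + 17*h^2 + 30*h - 75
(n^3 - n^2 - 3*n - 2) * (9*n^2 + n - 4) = 9*n^5 - 8*n^4 - 32*n^3 - 17*n^2 + 10*n + 8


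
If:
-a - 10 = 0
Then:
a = -10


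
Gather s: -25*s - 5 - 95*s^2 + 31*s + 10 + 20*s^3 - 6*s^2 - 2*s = 20*s^3 - 101*s^2 + 4*s + 5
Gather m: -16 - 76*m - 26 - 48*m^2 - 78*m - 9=-48*m^2 - 154*m - 51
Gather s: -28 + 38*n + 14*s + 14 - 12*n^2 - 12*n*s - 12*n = -12*n^2 + 26*n + s*(14 - 12*n) - 14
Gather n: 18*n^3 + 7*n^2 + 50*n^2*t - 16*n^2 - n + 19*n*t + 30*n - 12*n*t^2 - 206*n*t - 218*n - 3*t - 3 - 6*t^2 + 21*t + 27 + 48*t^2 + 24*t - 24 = 18*n^3 + n^2*(50*t - 9) + n*(-12*t^2 - 187*t - 189) + 42*t^2 + 42*t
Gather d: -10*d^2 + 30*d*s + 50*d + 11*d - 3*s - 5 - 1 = -10*d^2 + d*(30*s + 61) - 3*s - 6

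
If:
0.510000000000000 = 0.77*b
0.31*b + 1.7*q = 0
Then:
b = 0.66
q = -0.12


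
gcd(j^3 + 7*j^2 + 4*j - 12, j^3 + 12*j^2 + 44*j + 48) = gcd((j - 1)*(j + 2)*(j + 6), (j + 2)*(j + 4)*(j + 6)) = j^2 + 8*j + 12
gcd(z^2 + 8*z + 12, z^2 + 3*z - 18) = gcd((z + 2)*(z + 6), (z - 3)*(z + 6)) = z + 6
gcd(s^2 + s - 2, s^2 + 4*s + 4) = s + 2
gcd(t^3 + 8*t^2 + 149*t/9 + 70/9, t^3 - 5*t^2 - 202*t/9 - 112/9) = t^2 + 3*t + 14/9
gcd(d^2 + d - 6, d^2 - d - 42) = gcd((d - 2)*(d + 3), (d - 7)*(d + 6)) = 1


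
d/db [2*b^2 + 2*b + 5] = 4*b + 2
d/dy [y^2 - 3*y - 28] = 2*y - 3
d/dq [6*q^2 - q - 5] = 12*q - 1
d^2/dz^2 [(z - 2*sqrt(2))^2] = 2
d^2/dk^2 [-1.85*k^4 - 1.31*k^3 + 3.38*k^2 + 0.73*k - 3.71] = -22.2*k^2 - 7.86*k + 6.76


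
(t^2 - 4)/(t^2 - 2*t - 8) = (t - 2)/(t - 4)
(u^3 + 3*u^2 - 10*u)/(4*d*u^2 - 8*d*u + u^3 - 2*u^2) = (u + 5)/(4*d + u)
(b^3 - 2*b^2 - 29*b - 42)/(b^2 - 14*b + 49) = (b^2 + 5*b + 6)/(b - 7)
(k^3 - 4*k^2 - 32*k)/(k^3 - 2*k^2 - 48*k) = (k + 4)/(k + 6)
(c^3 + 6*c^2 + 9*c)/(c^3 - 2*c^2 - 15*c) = (c + 3)/(c - 5)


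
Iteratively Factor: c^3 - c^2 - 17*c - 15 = (c + 1)*(c^2 - 2*c - 15) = (c + 1)*(c + 3)*(c - 5)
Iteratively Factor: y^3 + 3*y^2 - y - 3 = (y - 1)*(y^2 + 4*y + 3) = (y - 1)*(y + 3)*(y + 1)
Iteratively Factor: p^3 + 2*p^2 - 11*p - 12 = (p + 4)*(p^2 - 2*p - 3) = (p - 3)*(p + 4)*(p + 1)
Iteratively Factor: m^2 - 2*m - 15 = (m + 3)*(m - 5)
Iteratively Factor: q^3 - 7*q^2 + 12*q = (q - 3)*(q^2 - 4*q) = (q - 4)*(q - 3)*(q)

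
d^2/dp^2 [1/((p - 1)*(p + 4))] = 2*((p - 1)^2 + (p - 1)*(p + 4) + (p + 4)^2)/((p - 1)^3*(p + 4)^3)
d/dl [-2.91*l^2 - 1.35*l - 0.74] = -5.82*l - 1.35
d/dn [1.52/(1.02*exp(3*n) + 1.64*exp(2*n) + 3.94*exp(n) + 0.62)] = (-4.6512*exp(2*n) - 4.9856*exp(n) - 5.9888)*exp(n)/(1.02*exp(3*n) + 1.64*exp(2*n) + 3.94*exp(n) + 0.62)^2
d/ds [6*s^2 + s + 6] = 12*s + 1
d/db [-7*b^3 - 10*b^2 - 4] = b*(-21*b - 20)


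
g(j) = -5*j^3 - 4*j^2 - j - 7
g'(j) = -15*j^2 - 8*j - 1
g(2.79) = -149.51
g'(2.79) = -140.08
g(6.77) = -1748.55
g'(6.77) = -742.65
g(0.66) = -10.84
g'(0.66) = -12.81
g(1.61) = -39.84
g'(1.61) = -52.76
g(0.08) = -7.11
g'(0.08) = -1.74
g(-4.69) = 425.51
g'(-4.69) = -293.42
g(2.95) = -173.12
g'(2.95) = -155.14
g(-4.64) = 411.01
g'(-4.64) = -286.82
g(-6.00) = 935.00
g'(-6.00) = -493.00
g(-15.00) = 15983.00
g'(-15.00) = -3256.00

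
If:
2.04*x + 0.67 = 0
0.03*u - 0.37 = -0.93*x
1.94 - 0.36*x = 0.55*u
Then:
No Solution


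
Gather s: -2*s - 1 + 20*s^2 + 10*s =20*s^2 + 8*s - 1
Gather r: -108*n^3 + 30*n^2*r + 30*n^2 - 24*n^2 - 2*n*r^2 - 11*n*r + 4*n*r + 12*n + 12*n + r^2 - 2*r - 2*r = -108*n^3 + 6*n^2 + 24*n + r^2*(1 - 2*n) + r*(30*n^2 - 7*n - 4)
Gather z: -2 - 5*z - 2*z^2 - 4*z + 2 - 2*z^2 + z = -4*z^2 - 8*z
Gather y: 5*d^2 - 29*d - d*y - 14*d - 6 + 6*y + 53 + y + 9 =5*d^2 - 43*d + y*(7 - d) + 56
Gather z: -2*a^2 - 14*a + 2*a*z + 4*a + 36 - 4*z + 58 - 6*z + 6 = -2*a^2 - 10*a + z*(2*a - 10) + 100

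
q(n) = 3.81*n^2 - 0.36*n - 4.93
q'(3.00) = 22.50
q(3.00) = 28.28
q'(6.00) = 45.36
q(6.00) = 130.07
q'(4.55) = 34.31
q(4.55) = 72.31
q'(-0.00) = -0.36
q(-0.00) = -4.93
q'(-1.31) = -10.34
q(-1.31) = 2.08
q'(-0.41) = -3.48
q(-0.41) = -4.14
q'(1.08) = 7.87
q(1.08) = -0.87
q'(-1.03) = -8.21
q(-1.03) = -0.52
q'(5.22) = 39.42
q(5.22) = 97.01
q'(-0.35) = -3.03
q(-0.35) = -4.34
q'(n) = 7.62*n - 0.36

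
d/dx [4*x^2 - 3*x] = 8*x - 3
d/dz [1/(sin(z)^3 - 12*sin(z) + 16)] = -3*(sin(z) + 2)*cos(z)/((sin(z) - 2)^3*(sin(z) + 4)^2)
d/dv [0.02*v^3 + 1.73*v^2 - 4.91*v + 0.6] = 0.06*v^2 + 3.46*v - 4.91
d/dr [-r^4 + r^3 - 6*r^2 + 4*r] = -4*r^3 + 3*r^2 - 12*r + 4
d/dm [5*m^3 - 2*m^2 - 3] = m*(15*m - 4)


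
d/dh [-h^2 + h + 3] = 1 - 2*h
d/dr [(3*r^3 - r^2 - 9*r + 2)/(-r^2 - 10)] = 3*(-r^4 - 33*r^2 + 8*r + 30)/(r^4 + 20*r^2 + 100)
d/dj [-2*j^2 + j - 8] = 1 - 4*j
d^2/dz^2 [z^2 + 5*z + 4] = 2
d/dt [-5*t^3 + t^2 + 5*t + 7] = -15*t^2 + 2*t + 5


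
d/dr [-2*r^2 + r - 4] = 1 - 4*r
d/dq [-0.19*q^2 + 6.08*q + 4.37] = 6.08 - 0.38*q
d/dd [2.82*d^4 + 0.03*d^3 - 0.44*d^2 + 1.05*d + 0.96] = 11.28*d^3 + 0.09*d^2 - 0.88*d + 1.05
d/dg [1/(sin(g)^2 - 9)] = -2*sin(g)*cos(g)/(sin(g)^2 - 9)^2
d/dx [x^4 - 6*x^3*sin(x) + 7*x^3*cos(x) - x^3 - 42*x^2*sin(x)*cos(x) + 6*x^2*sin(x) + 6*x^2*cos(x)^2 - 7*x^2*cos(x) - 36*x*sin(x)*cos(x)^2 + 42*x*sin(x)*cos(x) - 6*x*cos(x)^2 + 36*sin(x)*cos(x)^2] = -7*x^3*sin(x) - 6*x^3*cos(x) + 4*x^3 - 11*x^2*sin(x) - 6*x^2*sin(2*x) + 27*x^2*cos(x) - 42*x^2*cos(2*x) - 3*x^2 + 12*x*sin(x) - 36*x*sin(2*x) - 23*x*cos(x) + 48*x*cos(2*x) - 27*x*cos(3*x) + 6*x + 27*sin(x) + 21*sin(2*x) - 9*sin(3*x) - 27*cos(x) - 3*cos(2*x) + 27*cos(3*x) + 36*sqrt(2)*cos(x + pi/4) - 3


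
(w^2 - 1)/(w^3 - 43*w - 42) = (w - 1)/(w^2 - w - 42)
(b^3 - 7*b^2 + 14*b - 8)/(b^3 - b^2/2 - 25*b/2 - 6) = 2*(b^2 - 3*b + 2)/(2*b^2 + 7*b + 3)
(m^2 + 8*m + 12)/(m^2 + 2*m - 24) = (m + 2)/(m - 4)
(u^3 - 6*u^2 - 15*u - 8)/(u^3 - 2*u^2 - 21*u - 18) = (u^2 - 7*u - 8)/(u^2 - 3*u - 18)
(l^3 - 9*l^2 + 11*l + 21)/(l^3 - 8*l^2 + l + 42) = (l + 1)/(l + 2)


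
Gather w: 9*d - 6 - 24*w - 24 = 9*d - 24*w - 30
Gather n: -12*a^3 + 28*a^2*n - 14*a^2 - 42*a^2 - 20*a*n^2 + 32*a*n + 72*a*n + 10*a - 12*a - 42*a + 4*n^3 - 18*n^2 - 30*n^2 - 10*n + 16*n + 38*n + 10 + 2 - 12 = -12*a^3 - 56*a^2 - 44*a + 4*n^3 + n^2*(-20*a - 48) + n*(28*a^2 + 104*a + 44)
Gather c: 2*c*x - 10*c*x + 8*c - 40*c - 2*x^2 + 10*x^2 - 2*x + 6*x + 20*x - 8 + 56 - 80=c*(-8*x - 32) + 8*x^2 + 24*x - 32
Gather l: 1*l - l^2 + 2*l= -l^2 + 3*l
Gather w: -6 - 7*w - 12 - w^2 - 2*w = -w^2 - 9*w - 18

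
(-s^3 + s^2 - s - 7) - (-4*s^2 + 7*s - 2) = -s^3 + 5*s^2 - 8*s - 5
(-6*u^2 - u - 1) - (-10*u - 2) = -6*u^2 + 9*u + 1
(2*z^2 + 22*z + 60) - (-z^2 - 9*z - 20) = 3*z^2 + 31*z + 80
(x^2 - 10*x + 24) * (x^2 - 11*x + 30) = x^4 - 21*x^3 + 164*x^2 - 564*x + 720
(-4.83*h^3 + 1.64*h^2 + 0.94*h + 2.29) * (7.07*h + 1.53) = -34.1481*h^4 + 4.2049*h^3 + 9.155*h^2 + 17.6285*h + 3.5037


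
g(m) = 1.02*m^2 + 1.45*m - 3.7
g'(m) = 2.04*m + 1.45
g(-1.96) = -2.62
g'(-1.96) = -2.55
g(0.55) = -2.59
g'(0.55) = 2.57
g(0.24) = -3.29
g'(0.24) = 1.94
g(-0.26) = -4.01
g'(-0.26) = 0.92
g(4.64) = 24.99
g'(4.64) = 10.92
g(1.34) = 0.07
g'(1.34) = 4.18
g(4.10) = 19.39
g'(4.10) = 9.81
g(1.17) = -0.61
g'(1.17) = 3.84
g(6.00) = 41.72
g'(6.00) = 13.69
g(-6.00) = 24.32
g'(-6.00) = -10.79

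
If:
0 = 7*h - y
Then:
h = y/7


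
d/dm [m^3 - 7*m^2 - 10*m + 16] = 3*m^2 - 14*m - 10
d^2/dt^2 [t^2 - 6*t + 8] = 2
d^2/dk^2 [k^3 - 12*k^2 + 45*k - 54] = 6*k - 24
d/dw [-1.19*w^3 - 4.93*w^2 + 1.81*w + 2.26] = -3.57*w^2 - 9.86*w + 1.81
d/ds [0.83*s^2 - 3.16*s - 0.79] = 1.66*s - 3.16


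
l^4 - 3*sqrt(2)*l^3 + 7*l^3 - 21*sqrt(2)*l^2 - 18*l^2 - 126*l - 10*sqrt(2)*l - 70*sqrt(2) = (l + 7)*(l - 5*sqrt(2))*(l + sqrt(2))^2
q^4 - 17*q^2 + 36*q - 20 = (q - 2)^2*(q - 1)*(q + 5)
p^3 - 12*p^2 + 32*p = p*(p - 8)*(p - 4)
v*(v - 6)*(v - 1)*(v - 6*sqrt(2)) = v^4 - 6*sqrt(2)*v^3 - 7*v^3 + 6*v^2 + 42*sqrt(2)*v^2 - 36*sqrt(2)*v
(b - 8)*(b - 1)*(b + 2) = b^3 - 7*b^2 - 10*b + 16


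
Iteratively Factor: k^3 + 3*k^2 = (k)*(k^2 + 3*k) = k^2*(k + 3)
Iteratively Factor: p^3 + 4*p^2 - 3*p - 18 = (p + 3)*(p^2 + p - 6) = (p - 2)*(p + 3)*(p + 3)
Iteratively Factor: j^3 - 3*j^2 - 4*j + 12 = (j - 3)*(j^2 - 4) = (j - 3)*(j - 2)*(j + 2)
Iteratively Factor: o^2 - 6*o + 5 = (o - 1)*(o - 5)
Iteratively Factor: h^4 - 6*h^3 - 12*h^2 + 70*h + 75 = (h - 5)*(h^3 - h^2 - 17*h - 15) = (h - 5)*(h + 3)*(h^2 - 4*h - 5) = (h - 5)*(h + 1)*(h + 3)*(h - 5)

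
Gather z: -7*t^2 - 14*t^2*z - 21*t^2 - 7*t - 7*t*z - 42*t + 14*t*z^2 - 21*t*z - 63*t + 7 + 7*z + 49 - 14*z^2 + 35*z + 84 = -28*t^2 - 112*t + z^2*(14*t - 14) + z*(-14*t^2 - 28*t + 42) + 140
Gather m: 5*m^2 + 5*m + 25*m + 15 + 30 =5*m^2 + 30*m + 45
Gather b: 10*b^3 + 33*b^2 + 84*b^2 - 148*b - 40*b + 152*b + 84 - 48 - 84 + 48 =10*b^3 + 117*b^2 - 36*b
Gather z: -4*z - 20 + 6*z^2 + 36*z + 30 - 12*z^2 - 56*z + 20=-6*z^2 - 24*z + 30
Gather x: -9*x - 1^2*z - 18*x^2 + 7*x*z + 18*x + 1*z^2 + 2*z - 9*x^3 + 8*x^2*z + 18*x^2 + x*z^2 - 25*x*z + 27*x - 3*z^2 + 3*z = -9*x^3 + 8*x^2*z + x*(z^2 - 18*z + 36) - 2*z^2 + 4*z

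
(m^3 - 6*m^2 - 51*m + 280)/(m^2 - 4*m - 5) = (m^2 - m - 56)/(m + 1)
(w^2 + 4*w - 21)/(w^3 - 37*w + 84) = 1/(w - 4)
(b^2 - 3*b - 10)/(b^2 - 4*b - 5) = (b + 2)/(b + 1)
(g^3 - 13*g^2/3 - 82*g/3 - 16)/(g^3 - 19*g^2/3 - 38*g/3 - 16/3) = (g + 3)/(g + 1)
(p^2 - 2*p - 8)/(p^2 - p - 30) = (-p^2 + 2*p + 8)/(-p^2 + p + 30)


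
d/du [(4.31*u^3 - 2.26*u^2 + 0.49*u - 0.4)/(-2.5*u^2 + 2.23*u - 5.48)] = (-10.775*u^4 + 19.2226*u^3 - 74.6712*u^2 + 22.7696*u - 1.7932)/(6.25*u^4 - 11.15*u^3 + 32.3729*u^2 - 24.4408*u + 30.0304)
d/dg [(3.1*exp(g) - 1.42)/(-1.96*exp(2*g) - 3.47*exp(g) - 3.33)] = (6.076*exp(2*g) - 5.5664*exp(g) - 15.2504)*exp(g)/(3.8416*exp(4*g) + 13.6024*exp(3*g) + 25.0945*exp(2*g) + 23.1102*exp(g) + 11.0889)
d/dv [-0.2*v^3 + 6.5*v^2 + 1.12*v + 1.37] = -0.6*v^2 + 13.0*v + 1.12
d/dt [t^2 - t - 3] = 2*t - 1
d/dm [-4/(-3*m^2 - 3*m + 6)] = 4*(-2*m - 1)/(3*(m^2 + m - 2)^2)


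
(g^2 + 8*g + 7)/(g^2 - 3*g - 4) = (g + 7)/(g - 4)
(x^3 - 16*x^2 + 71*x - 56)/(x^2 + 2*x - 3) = (x^2 - 15*x + 56)/(x + 3)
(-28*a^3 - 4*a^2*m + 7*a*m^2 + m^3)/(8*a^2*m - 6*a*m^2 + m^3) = (-14*a^2 - 9*a*m - m^2)/(m*(4*a - m))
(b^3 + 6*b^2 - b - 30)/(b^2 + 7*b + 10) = (b^2 + b - 6)/(b + 2)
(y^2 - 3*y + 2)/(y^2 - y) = (y - 2)/y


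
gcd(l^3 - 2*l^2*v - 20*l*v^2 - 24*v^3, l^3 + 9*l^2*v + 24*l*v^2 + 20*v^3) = l^2 + 4*l*v + 4*v^2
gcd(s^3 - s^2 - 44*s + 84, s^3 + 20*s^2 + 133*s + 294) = s + 7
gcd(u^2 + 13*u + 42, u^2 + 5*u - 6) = u + 6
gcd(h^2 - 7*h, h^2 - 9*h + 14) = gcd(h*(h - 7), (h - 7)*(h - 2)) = h - 7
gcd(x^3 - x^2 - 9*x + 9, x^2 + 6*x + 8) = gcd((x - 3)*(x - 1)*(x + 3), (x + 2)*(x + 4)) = 1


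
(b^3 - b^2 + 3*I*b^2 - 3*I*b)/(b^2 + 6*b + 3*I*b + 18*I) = b*(b - 1)/(b + 6)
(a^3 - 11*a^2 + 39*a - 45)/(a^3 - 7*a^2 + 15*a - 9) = (a - 5)/(a - 1)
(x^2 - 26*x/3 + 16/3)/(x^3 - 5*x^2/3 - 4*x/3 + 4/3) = (x - 8)/(x^2 - x - 2)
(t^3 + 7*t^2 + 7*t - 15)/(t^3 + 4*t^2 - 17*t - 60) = (t - 1)/(t - 4)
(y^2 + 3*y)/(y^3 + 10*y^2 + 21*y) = 1/(y + 7)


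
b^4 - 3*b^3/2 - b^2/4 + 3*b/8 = b*(b - 3/2)*(b - 1/2)*(b + 1/2)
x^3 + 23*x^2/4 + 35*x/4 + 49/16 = (x + 1/2)*(x + 7/4)*(x + 7/2)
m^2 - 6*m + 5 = (m - 5)*(m - 1)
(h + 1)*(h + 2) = h^2 + 3*h + 2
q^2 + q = q*(q + 1)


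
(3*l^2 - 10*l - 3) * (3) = 9*l^2 - 30*l - 9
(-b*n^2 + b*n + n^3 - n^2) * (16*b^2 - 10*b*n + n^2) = -16*b^3*n^2 + 16*b^3*n + 26*b^2*n^3 - 26*b^2*n^2 - 11*b*n^4 + 11*b*n^3 + n^5 - n^4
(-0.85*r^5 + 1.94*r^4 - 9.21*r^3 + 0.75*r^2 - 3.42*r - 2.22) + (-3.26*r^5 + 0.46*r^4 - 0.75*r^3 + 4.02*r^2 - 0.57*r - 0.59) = -4.11*r^5 + 2.4*r^4 - 9.96*r^3 + 4.77*r^2 - 3.99*r - 2.81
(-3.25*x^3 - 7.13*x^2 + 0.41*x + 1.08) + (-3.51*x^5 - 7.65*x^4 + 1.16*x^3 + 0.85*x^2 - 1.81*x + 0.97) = -3.51*x^5 - 7.65*x^4 - 2.09*x^3 - 6.28*x^2 - 1.4*x + 2.05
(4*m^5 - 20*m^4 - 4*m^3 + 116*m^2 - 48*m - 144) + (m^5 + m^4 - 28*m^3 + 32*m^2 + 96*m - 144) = 5*m^5 - 19*m^4 - 32*m^3 + 148*m^2 + 48*m - 288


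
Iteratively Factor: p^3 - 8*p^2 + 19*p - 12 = (p - 3)*(p^2 - 5*p + 4) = (p - 4)*(p - 3)*(p - 1)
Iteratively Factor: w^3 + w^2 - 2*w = (w)*(w^2 + w - 2) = w*(w + 2)*(w - 1)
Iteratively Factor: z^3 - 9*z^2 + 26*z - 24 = (z - 2)*(z^2 - 7*z + 12) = (z - 3)*(z - 2)*(z - 4)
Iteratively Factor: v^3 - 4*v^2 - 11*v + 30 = (v - 5)*(v^2 + v - 6) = (v - 5)*(v - 2)*(v + 3)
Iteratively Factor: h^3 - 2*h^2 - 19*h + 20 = (h - 5)*(h^2 + 3*h - 4) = (h - 5)*(h - 1)*(h + 4)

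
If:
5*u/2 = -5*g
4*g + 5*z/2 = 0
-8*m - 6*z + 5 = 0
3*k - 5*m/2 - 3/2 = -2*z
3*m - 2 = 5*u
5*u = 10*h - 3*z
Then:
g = 5/544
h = -37/2720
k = 1697/1632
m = 173/272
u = -5/272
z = -1/68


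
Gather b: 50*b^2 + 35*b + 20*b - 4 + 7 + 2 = 50*b^2 + 55*b + 5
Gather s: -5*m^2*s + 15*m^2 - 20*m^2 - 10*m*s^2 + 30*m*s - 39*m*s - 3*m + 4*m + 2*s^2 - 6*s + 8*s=-5*m^2 + m + s^2*(2 - 10*m) + s*(-5*m^2 - 9*m + 2)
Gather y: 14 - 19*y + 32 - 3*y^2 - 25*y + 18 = -3*y^2 - 44*y + 64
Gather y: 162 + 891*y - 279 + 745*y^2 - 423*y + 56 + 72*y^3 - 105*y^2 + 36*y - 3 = 72*y^3 + 640*y^2 + 504*y - 64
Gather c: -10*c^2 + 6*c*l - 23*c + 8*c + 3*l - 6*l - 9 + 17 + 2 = -10*c^2 + c*(6*l - 15) - 3*l + 10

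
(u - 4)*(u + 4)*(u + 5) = u^3 + 5*u^2 - 16*u - 80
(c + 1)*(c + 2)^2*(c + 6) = c^4 + 11*c^3 + 38*c^2 + 52*c + 24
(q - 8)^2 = q^2 - 16*q + 64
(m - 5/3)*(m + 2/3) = m^2 - m - 10/9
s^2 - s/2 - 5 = (s - 5/2)*(s + 2)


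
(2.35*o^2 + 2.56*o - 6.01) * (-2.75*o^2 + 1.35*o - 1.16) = -6.4625*o^4 - 3.8675*o^3 + 17.2575*o^2 - 11.0831*o + 6.9716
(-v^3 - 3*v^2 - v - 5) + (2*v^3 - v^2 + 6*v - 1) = v^3 - 4*v^2 + 5*v - 6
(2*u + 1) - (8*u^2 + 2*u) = 1 - 8*u^2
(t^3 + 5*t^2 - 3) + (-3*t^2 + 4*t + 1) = t^3 + 2*t^2 + 4*t - 2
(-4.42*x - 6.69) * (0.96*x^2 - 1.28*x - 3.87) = -4.2432*x^3 - 0.7648*x^2 + 25.6686*x + 25.8903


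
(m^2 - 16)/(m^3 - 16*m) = 1/m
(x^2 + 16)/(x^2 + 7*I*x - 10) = (x^2 + 16)/(x^2 + 7*I*x - 10)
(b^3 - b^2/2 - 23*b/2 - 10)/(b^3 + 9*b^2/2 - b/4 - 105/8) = 4*(b^2 - 3*b - 4)/(4*b^2 + 8*b - 21)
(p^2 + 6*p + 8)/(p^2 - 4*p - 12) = (p + 4)/(p - 6)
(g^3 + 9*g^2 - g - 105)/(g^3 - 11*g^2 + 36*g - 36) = (g^2 + 12*g + 35)/(g^2 - 8*g + 12)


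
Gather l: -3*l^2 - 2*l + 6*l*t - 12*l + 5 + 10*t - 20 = -3*l^2 + l*(6*t - 14) + 10*t - 15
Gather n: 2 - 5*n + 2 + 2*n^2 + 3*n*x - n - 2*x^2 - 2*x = 2*n^2 + n*(3*x - 6) - 2*x^2 - 2*x + 4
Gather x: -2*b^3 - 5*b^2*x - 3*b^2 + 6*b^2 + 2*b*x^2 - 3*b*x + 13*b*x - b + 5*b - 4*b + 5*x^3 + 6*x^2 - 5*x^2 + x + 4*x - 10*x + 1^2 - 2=-2*b^3 + 3*b^2 + 5*x^3 + x^2*(2*b + 1) + x*(-5*b^2 + 10*b - 5) - 1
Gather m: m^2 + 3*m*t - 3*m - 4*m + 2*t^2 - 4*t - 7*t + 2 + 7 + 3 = m^2 + m*(3*t - 7) + 2*t^2 - 11*t + 12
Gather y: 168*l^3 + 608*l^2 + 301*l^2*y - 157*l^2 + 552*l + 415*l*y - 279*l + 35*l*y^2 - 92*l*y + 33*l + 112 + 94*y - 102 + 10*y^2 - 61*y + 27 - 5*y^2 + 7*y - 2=168*l^3 + 451*l^2 + 306*l + y^2*(35*l + 5) + y*(301*l^2 + 323*l + 40) + 35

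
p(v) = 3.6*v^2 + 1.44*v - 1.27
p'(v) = 7.2*v + 1.44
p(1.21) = 5.74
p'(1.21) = 10.15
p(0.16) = -0.95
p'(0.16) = 2.59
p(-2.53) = 18.13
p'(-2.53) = -16.78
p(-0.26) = -1.40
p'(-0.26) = -0.43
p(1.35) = 7.24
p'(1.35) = 11.16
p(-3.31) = 33.41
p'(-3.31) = -22.39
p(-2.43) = 16.49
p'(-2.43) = -16.06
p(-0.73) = -0.40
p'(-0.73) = -3.82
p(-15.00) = 787.13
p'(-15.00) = -106.56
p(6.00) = 136.97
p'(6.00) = 44.64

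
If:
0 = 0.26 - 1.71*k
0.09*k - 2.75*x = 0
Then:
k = 0.15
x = 0.00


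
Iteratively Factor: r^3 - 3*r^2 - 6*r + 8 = (r - 1)*(r^2 - 2*r - 8) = (r - 1)*(r + 2)*(r - 4)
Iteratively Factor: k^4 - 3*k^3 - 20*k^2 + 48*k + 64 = (k + 1)*(k^3 - 4*k^2 - 16*k + 64) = (k + 1)*(k + 4)*(k^2 - 8*k + 16) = (k - 4)*(k + 1)*(k + 4)*(k - 4)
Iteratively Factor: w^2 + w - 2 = (w - 1)*(w + 2)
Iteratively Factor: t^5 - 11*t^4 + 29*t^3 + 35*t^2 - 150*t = (t - 3)*(t^4 - 8*t^3 + 5*t^2 + 50*t) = (t - 5)*(t - 3)*(t^3 - 3*t^2 - 10*t) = (t - 5)*(t - 3)*(t + 2)*(t^2 - 5*t) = t*(t - 5)*(t - 3)*(t + 2)*(t - 5)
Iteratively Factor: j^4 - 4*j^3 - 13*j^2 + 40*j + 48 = (j + 1)*(j^3 - 5*j^2 - 8*j + 48) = (j - 4)*(j + 1)*(j^2 - j - 12) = (j - 4)*(j + 1)*(j + 3)*(j - 4)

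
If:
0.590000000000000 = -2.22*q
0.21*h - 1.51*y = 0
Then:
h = 7.19047619047619*y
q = -0.27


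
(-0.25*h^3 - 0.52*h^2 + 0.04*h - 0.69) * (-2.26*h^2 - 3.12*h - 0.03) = 0.565*h^5 + 1.9552*h^4 + 1.5395*h^3 + 1.4502*h^2 + 2.1516*h + 0.0207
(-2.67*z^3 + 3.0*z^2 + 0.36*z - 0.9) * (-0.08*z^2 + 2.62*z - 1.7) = 0.2136*z^5 - 7.2354*z^4 + 12.3702*z^3 - 4.0848*z^2 - 2.97*z + 1.53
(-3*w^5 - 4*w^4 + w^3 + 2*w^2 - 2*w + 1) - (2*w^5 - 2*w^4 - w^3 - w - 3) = -5*w^5 - 2*w^4 + 2*w^3 + 2*w^2 - w + 4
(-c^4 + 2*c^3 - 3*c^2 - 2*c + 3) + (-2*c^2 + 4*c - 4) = -c^4 + 2*c^3 - 5*c^2 + 2*c - 1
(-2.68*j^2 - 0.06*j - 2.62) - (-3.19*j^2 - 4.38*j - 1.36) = 0.51*j^2 + 4.32*j - 1.26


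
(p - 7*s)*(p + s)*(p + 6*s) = p^3 - 43*p*s^2 - 42*s^3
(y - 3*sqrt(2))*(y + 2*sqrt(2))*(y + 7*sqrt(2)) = y^3 + 6*sqrt(2)*y^2 - 26*y - 84*sqrt(2)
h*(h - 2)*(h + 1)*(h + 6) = h^4 + 5*h^3 - 8*h^2 - 12*h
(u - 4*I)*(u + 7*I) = u^2 + 3*I*u + 28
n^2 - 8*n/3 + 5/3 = (n - 5/3)*(n - 1)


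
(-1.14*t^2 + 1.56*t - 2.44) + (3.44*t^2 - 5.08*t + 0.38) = 2.3*t^2 - 3.52*t - 2.06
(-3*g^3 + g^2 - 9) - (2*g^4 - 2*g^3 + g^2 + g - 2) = -2*g^4 - g^3 - g - 7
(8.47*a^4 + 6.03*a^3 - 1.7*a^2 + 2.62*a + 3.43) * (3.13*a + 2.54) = 26.5111*a^5 + 40.3877*a^4 + 9.9952*a^3 + 3.8826*a^2 + 17.3907*a + 8.7122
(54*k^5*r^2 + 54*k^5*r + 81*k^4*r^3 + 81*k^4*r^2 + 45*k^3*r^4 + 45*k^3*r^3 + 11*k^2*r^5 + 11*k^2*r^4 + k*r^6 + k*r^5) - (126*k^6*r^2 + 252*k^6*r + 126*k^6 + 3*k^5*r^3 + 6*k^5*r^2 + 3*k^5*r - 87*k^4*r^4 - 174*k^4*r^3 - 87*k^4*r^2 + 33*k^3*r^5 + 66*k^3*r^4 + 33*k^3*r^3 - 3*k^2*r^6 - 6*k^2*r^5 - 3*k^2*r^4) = -126*k^6*r^2 - 252*k^6*r - 126*k^6 - 3*k^5*r^3 + 48*k^5*r^2 + 51*k^5*r + 87*k^4*r^4 + 255*k^4*r^3 + 168*k^4*r^2 - 33*k^3*r^5 - 21*k^3*r^4 + 12*k^3*r^3 + 3*k^2*r^6 + 17*k^2*r^5 + 14*k^2*r^4 + k*r^6 + k*r^5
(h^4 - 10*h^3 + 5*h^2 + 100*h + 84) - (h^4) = -10*h^3 + 5*h^2 + 100*h + 84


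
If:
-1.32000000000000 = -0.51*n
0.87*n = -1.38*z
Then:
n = 2.59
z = -1.63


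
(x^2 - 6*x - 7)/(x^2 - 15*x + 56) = (x + 1)/(x - 8)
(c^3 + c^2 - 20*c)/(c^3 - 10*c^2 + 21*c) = (c^2 + c - 20)/(c^2 - 10*c + 21)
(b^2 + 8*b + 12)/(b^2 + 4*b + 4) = (b + 6)/(b + 2)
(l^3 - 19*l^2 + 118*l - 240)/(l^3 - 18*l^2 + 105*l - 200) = (l - 6)/(l - 5)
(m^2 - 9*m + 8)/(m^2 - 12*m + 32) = (m - 1)/(m - 4)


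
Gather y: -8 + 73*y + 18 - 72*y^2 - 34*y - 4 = -72*y^2 + 39*y + 6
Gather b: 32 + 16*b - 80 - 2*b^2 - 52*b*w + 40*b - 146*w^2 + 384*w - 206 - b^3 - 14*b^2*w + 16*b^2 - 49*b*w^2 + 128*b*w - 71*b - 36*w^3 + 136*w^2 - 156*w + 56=-b^3 + b^2*(14 - 14*w) + b*(-49*w^2 + 76*w - 15) - 36*w^3 - 10*w^2 + 228*w - 198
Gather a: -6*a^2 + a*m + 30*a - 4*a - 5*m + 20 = -6*a^2 + a*(m + 26) - 5*m + 20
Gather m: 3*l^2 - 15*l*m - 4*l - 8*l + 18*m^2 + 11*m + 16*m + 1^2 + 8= 3*l^2 - 12*l + 18*m^2 + m*(27 - 15*l) + 9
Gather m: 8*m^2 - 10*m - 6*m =8*m^2 - 16*m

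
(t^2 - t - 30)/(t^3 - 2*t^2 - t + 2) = (t^2 - t - 30)/(t^3 - 2*t^2 - t + 2)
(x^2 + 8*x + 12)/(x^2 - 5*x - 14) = (x + 6)/(x - 7)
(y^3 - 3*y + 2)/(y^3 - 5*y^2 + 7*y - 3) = (y + 2)/(y - 3)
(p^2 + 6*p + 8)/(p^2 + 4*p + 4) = (p + 4)/(p + 2)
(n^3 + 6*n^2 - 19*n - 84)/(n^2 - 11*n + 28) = (n^2 + 10*n + 21)/(n - 7)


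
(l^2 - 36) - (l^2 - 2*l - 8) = 2*l - 28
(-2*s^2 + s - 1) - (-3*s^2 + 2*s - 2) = s^2 - s + 1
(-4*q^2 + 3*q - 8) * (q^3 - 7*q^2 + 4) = -4*q^5 + 31*q^4 - 29*q^3 + 40*q^2 + 12*q - 32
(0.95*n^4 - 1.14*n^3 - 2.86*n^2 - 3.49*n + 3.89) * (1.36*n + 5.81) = 1.292*n^5 + 3.9691*n^4 - 10.513*n^3 - 21.363*n^2 - 14.9865*n + 22.6009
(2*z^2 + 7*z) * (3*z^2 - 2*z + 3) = 6*z^4 + 17*z^3 - 8*z^2 + 21*z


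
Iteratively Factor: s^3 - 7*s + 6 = (s - 2)*(s^2 + 2*s - 3) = (s - 2)*(s - 1)*(s + 3)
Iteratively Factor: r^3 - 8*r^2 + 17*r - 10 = (r - 5)*(r^2 - 3*r + 2) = (r - 5)*(r - 1)*(r - 2)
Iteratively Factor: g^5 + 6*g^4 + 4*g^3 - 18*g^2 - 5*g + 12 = (g - 1)*(g^4 + 7*g^3 + 11*g^2 - 7*g - 12) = (g - 1)*(g + 3)*(g^3 + 4*g^2 - g - 4) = (g - 1)*(g + 3)*(g + 4)*(g^2 - 1) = (g - 1)*(g + 1)*(g + 3)*(g + 4)*(g - 1)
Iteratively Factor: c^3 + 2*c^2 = (c)*(c^2 + 2*c) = c^2*(c + 2)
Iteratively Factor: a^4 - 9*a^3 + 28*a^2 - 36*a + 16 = (a - 2)*(a^3 - 7*a^2 + 14*a - 8) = (a - 2)^2*(a^2 - 5*a + 4) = (a - 2)^2*(a - 1)*(a - 4)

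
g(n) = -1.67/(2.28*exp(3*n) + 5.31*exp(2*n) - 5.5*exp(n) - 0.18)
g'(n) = -1.67*(-6.84*exp(3*n) - 10.62*exp(2*n) + 5.5*exp(n))/(2.28*exp(3*n) + 5.31*exp(2*n) - 5.5*exp(n) - 0.18)^2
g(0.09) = -0.53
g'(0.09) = 2.64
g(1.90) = -0.00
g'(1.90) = 0.01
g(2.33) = -0.00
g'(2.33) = 0.00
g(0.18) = -0.35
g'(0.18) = 1.50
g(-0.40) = 2.10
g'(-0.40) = 8.33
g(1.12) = -0.02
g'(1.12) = 0.05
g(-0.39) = 2.19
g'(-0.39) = 9.40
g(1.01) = -0.02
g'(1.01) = 0.07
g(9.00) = 0.00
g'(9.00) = 0.00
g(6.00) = 0.00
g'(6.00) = 0.00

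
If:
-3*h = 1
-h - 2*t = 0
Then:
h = -1/3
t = 1/6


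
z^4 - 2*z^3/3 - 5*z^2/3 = z^2*(z - 5/3)*(z + 1)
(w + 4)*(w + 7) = w^2 + 11*w + 28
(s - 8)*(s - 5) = s^2 - 13*s + 40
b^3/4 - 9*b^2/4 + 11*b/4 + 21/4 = (b/4 + 1/4)*(b - 7)*(b - 3)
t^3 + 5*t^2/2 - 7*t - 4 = (t - 2)*(t + 1/2)*(t + 4)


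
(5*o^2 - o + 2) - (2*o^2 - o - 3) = 3*o^2 + 5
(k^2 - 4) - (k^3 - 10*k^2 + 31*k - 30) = -k^3 + 11*k^2 - 31*k + 26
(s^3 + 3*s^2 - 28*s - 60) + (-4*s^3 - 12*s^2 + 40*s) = -3*s^3 - 9*s^2 + 12*s - 60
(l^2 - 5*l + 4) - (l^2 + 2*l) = 4 - 7*l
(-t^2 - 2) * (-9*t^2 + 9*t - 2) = 9*t^4 - 9*t^3 + 20*t^2 - 18*t + 4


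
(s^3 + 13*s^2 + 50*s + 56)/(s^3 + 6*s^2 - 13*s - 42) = (s + 4)/(s - 3)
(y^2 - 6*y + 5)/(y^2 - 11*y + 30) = (y - 1)/(y - 6)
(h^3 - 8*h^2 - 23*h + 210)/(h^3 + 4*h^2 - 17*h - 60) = (h^2 - 13*h + 42)/(h^2 - h - 12)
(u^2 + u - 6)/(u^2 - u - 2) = (u + 3)/(u + 1)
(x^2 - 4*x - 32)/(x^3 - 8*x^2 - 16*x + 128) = 1/(x - 4)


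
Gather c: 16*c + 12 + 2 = 16*c + 14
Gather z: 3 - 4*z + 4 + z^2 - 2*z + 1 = z^2 - 6*z + 8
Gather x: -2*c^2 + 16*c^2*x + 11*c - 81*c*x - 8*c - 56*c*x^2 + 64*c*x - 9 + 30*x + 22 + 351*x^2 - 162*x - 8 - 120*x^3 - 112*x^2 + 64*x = -2*c^2 + 3*c - 120*x^3 + x^2*(239 - 56*c) + x*(16*c^2 - 17*c - 68) + 5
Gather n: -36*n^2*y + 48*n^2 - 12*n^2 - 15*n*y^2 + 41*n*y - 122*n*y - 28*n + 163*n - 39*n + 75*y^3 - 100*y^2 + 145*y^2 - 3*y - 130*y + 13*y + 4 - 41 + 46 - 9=n^2*(36 - 36*y) + n*(-15*y^2 - 81*y + 96) + 75*y^3 + 45*y^2 - 120*y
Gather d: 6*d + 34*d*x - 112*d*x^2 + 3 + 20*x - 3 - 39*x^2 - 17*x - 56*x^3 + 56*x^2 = d*(-112*x^2 + 34*x + 6) - 56*x^3 + 17*x^2 + 3*x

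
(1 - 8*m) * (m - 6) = -8*m^2 + 49*m - 6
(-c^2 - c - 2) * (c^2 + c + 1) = -c^4 - 2*c^3 - 4*c^2 - 3*c - 2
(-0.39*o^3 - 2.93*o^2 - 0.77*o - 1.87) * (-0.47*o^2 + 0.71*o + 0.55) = 0.1833*o^5 + 1.1002*o^4 - 1.9329*o^3 - 1.2793*o^2 - 1.7512*o - 1.0285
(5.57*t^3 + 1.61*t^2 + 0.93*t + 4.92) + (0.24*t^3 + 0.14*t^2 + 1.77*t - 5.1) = 5.81*t^3 + 1.75*t^2 + 2.7*t - 0.18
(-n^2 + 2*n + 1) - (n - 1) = -n^2 + n + 2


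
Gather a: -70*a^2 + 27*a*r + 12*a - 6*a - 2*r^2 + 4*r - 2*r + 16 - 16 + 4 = -70*a^2 + a*(27*r + 6) - 2*r^2 + 2*r + 4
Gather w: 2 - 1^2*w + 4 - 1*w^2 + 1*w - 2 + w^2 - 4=0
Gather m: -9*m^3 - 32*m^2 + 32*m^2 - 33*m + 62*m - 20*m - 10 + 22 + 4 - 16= -9*m^3 + 9*m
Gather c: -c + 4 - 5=-c - 1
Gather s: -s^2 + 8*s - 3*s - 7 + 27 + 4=-s^2 + 5*s + 24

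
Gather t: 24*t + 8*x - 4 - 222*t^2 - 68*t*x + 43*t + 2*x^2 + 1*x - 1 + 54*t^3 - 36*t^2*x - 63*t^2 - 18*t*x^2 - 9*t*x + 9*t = 54*t^3 + t^2*(-36*x - 285) + t*(-18*x^2 - 77*x + 76) + 2*x^2 + 9*x - 5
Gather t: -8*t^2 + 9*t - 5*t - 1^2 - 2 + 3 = -8*t^2 + 4*t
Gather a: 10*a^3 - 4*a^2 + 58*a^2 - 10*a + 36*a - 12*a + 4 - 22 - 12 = 10*a^3 + 54*a^2 + 14*a - 30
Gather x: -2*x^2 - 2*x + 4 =-2*x^2 - 2*x + 4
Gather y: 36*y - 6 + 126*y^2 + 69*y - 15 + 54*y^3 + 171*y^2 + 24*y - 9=54*y^3 + 297*y^2 + 129*y - 30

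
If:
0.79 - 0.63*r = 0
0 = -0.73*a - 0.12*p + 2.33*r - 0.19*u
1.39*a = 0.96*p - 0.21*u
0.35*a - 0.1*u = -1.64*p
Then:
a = -2.13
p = 1.82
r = 1.25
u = 22.40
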